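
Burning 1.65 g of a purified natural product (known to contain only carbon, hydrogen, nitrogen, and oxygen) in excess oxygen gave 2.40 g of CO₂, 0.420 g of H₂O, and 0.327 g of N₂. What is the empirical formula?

mol C = 2.40 g CO₂ ÷ 44.009 g/mol = 0.05453 mol
mol H = 2 × 0.420 g H₂O ÷ 18.015 g/mol = 0.04663 mol
mol N = 2 × 0.327 g N₂ ÷ 28.014 g/mol = 0.02335 mol
mass O = 1.65 − (0.6550 + 0.04700 + 0.3270) = 0.6210 g → mol O = 0.6210 ÷ 15.999 = 0.03881 mol
Divide by the smallest (0.02335 mol): C 2.336, H 1.997, N 1.000, O 1.663
Multiplying each by 3 gives whole numbers: C 7.01, H 5.99, N 3.00, O 4.99

C7H6N3O5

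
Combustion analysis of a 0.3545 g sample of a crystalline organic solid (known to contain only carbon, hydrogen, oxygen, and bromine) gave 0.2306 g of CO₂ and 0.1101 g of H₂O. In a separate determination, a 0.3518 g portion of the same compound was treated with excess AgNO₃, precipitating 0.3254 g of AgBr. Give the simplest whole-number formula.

mol C = 0.2306 g CO₂ ÷ 44.009 g/mol = 0.0052398 mol
mol H = 2 × 0.1101 g H₂O ÷ 18.015 g/mol = 0.012223 mol
From the AgBr data: mol Br per gram of compound = (0.3254 ÷ 187.772) ÷ 0.3518 = 0.0049260 mol/g, so in the 0.3545 g combustion sample mol Br = 0.0017463 mol
mass O = 0.3545 − (0.062936 + 0.012321 + 0.13953) = 0.13971 g → mol O = 0.13971 ÷ 15.999 = 0.0087325 mol
Divide by the smallest (0.0017463 mol): C 3.001, H 7.000, Br 1.000, O 5.001

C3H7BrO5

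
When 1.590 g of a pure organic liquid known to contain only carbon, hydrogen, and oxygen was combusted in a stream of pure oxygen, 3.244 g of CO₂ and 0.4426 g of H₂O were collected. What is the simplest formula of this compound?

mol C = 3.244 g CO₂ ÷ 44.009 g/mol = 0.073712 mol
mol H = 2 × 0.4426 g H₂O ÷ 18.015 g/mol = 0.049137 mol
mass O = 1.590 − (0.88536 + 0.049530) = 0.65511 g → mol O = 0.65511 ÷ 15.999 = 0.040947 mol
Divide by the smallest (0.040947 mol): C 1.800, H 1.200, O 1.000
Multiplying each by 5 gives whole numbers: C 9.00, H 6.00, O 5.00

C9H6O5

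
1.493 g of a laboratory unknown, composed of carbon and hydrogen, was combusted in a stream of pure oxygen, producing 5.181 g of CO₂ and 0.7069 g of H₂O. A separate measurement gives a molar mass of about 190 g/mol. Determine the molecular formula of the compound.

C15H10

mol C = 5.181 g CO₂ ÷ 44.009 g/mol = 0.11773 mol
mol H = 2 × 0.7069 g H₂O ÷ 18.015 g/mol = 0.078479 mol
Divide by the smallest (0.078479 mol): C 1.500, H 1.000
Multiplying each by 2 gives whole numbers: C 3.00, H 2.00
Empirical formula: C3H2
Empirical-formula mass = 38.05 g/mol; 190 ÷ 38.05 ≈ 5, so the molecular formula is C15H10.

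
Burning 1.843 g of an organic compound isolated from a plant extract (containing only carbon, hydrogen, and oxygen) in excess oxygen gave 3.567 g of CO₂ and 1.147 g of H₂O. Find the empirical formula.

mol C = 3.567 g CO₂ ÷ 44.009 g/mol = 0.081052 mol
mol H = 2 × 1.147 g H₂O ÷ 18.015 g/mol = 0.12734 mol
mass O = 1.843 − (0.97351 + 0.12836) = 0.74113 g → mol O = 0.74113 ÷ 15.999 = 0.046324 mol
Divide by the smallest (0.046324 mol): C 1.750, H 2.749, O 1.000
Multiplying each by 4 gives whole numbers: C 7.00, H 11.00, O 4.00

C7H11O4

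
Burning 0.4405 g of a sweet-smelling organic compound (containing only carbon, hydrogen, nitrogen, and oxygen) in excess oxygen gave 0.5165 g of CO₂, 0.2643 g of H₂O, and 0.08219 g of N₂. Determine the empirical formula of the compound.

C2H5NO2

mol C = 0.5165 g CO₂ ÷ 44.009 g/mol = 0.011736 mol
mol H = 2 × 0.2643 g H₂O ÷ 18.015 g/mol = 0.029342 mol
mol N = 2 × 0.08219 g N₂ ÷ 28.014 g/mol = 0.0058678 mol
mass O = 0.4405 − (0.14096 + 0.029577 + 0.082190) = 0.18777 g → mol O = 0.18777 ÷ 15.999 = 0.011736 mol
Divide by the smallest (0.0058678 mol): C 2.000, H 5.001, N 1.000, O 2.000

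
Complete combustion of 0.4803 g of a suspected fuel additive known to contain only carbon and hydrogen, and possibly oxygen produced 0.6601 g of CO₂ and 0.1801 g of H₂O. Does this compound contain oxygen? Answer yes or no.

mol C = 0.6601 g CO₂ ÷ 44.009 g/mol = 0.014999 mol
mol H = 2 × 0.1801 g H₂O ÷ 18.015 g/mol = 0.019994 mol
C and H account for only 0.20031 g of the 0.4803 g sample; the remaining 0.27999 g must be oxygen.

yes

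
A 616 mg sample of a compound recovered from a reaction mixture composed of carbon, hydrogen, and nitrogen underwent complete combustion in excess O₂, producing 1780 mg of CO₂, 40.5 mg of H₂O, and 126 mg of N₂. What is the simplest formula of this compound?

mol C = 1.78 g CO₂ ÷ 44.009 g/mol = 0.04045 mol
mol H = 2 × 0.0405 g H₂O ÷ 18.015 g/mol = 0.004496 mol
mol N = 2 × 0.126 g N₂ ÷ 28.014 g/mol = 0.008996 mol
Divide by the smallest (0.004496 mol): C 8.996, H 1.000, N 2.001

C9HN2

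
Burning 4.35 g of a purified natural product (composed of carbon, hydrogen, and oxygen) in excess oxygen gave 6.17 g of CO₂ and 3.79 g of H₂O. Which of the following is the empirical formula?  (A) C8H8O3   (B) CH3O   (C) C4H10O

mol C = 6.17 g CO₂ ÷ 44.009 g/mol = 0.1402 mol
mol H = 2 × 3.79 g H₂O ÷ 18.015 g/mol = 0.4208 mol
mass O = 4.35 − (1.684 + 0.4241) = 2.242 g → mol O = 2.242 ÷ 15.999 = 0.1401 mol
Divide by the smallest (0.1401 mol): C 1.000, H 3.003, O 1.000

(B) CH3O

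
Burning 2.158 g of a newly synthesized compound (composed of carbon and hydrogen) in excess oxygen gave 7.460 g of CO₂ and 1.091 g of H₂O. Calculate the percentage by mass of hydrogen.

5.66%

mol C = 7.460 g CO₂ ÷ 44.009 g/mol = 0.16951 mol
mol H = 2 × 1.091 g H₂O ÷ 18.015 g/mol = 0.12112 mol
mass % H = 0.12209 g ÷ 2.158 g × 100%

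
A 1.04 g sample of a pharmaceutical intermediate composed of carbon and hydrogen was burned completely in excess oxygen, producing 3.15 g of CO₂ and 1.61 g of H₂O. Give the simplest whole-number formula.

mol C = 3.15 g CO₂ ÷ 44.009 g/mol = 0.07158 mol
mol H = 2 × 1.61 g H₂O ÷ 18.015 g/mol = 0.1787 mol
Divide by the smallest (0.07158 mol): C 1.000, H 2.497
Multiplying each by 2 gives whole numbers: C 2.00, H 4.99

C2H5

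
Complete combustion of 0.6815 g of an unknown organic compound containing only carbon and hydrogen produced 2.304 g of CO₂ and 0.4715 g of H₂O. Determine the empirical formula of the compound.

CH

mol C = 2.304 g CO₂ ÷ 44.009 g/mol = 0.052353 mol
mol H = 2 × 0.4715 g H₂O ÷ 18.015 g/mol = 0.052345 mol
Divide by the smallest (0.052345 mol): C 1.000, H 1.000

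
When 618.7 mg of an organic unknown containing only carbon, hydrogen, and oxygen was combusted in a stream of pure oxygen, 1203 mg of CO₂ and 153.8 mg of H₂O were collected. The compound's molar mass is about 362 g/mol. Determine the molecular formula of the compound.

mol C = 1.203 g CO₂ ÷ 44.009 g/mol = 0.027335 mol
mol H = 2 × 0.1538 g H₂O ÷ 18.015 g/mol = 0.017075 mol
mass O = 0.6187 − (0.32832 + 0.017211) = 0.27316 g → mol O = 0.27316 ÷ 15.999 = 0.017074 mol
Divide by the smallest (0.017074 mol): C 1.601, H 1.000, O 1.000
Multiplying each by 5 gives whole numbers: C 8.01, H 5.00, O 5.00
Empirical formula: C8H5O5
Empirical-formula mass = 181.12 g/mol; 362 ÷ 181.12 ≈ 2, so the molecular formula is C16H10O10.

C16H10O10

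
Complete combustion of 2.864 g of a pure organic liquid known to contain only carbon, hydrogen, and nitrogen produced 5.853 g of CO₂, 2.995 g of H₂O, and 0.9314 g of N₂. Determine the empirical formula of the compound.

mol C = 5.853 g CO₂ ÷ 44.009 g/mol = 0.13300 mol
mol H = 2 × 2.995 g H₂O ÷ 18.015 g/mol = 0.33250 mol
mol N = 2 × 0.9314 g N₂ ÷ 28.014 g/mol = 0.066495 mol
Divide by the smallest (0.066495 mol): C 2.000, H 5.000, N 1.000

C2H5N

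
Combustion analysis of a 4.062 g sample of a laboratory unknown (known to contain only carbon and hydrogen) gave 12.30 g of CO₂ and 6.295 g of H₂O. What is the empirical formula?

C2H5

mol C = 12.30 g CO₂ ÷ 44.009 g/mol = 0.27949 mol
mol H = 2 × 6.295 g H₂O ÷ 18.015 g/mol = 0.69886 mol
Divide by the smallest (0.27949 mol): C 1.000, H 2.501
Multiplying each by 2 gives whole numbers: C 2.00, H 5.00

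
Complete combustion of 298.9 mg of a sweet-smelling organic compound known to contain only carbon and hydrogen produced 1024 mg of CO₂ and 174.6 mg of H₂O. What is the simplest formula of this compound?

C6H5

mol C = 1.024 g CO₂ ÷ 44.009 g/mol = 0.023268 mol
mol H = 2 × 0.1746 g H₂O ÷ 18.015 g/mol = 0.019384 mol
Divide by the smallest (0.019384 mol): C 1.200, H 1.000
Multiplying each by 5 gives whole numbers: C 6.00, H 5.00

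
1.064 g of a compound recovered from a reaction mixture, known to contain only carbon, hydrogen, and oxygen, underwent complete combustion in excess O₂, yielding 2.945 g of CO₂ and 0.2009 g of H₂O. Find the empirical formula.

C9H3O2

mol C = 2.945 g CO₂ ÷ 44.009 g/mol = 0.066918 mol
mol H = 2 × 0.2009 g H₂O ÷ 18.015 g/mol = 0.022304 mol
mass O = 1.064 − (0.80375 + 0.022482) = 0.23776 g → mol O = 0.23776 ÷ 15.999 = 0.014861 mol
Divide by the smallest (0.014861 mol): C 4.503, H 1.501, O 1.000
Multiplying each by 2 gives whole numbers: C 9.01, H 3.00, O 2.00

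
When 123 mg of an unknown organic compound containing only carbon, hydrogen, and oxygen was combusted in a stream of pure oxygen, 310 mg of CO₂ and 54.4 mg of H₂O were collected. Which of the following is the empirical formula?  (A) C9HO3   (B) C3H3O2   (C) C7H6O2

(C) C7H6O2

mol C = 0.310 g CO₂ ÷ 44.009 g/mol = 0.007044 mol
mol H = 2 × 0.0544 g H₂O ÷ 18.015 g/mol = 0.006039 mol
mass O = 0.123 − (0.08461 + 0.006088) = 0.03231 g → mol O = 0.03231 ÷ 15.999 = 0.002019 mol
Divide by the smallest (0.002019 mol): C 3.488, H 2.991, O 1.000
Multiplying each by 2 gives whole numbers: C 6.98, H 5.98, O 2.00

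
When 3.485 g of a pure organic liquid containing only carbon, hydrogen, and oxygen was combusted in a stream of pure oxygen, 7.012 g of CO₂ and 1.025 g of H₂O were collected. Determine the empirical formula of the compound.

C7H5O4

mol C = 7.012 g CO₂ ÷ 44.009 g/mol = 0.15933 mol
mol H = 2 × 1.025 g H₂O ÷ 18.015 g/mol = 0.11379 mol
mass O = 3.485 − (1.9137 + 0.11470) = 1.4566 g → mol O = 1.4566 ÷ 15.999 = 0.091041 mol
Divide by the smallest (0.091041 mol): C 1.750, H 1.250, O 1.000
Multiplying each by 4 gives whole numbers: C 7.00, H 5.00, O 4.00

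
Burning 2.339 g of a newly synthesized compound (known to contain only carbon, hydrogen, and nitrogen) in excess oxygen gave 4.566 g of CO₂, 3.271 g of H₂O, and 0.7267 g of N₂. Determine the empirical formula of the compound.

mol C = 4.566 g CO₂ ÷ 44.009 g/mol = 0.10375 mol
mol H = 2 × 3.271 g H₂O ÷ 18.015 g/mol = 0.36314 mol
mol N = 2 × 0.7267 g N₂ ÷ 28.014 g/mol = 0.051881 mol
Divide by the smallest (0.051881 mol): C 2.000, H 6.999, N 1.000

C2H7N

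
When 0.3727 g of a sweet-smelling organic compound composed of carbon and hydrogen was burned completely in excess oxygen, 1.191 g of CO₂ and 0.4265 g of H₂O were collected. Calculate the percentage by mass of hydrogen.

mol C = 1.191 g CO₂ ÷ 44.009 g/mol = 0.027063 mol
mol H = 2 × 0.4265 g H₂O ÷ 18.015 g/mol = 0.047349 mol
mass % H = 0.047728 g ÷ 0.3727 g × 100%

12.81%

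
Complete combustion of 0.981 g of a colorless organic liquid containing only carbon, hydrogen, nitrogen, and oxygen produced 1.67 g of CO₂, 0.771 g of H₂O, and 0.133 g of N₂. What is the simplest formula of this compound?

C4H9NO2

mol C = 1.67 g CO₂ ÷ 44.009 g/mol = 0.03795 mol
mol H = 2 × 0.771 g H₂O ÷ 18.015 g/mol = 0.08560 mol
mol N = 2 × 0.133 g N₂ ÷ 28.014 g/mol = 0.009495 mol
mass O = 0.981 − (0.4558 + 0.08628 + 0.1330) = 0.3059 g → mol O = 0.3059 ÷ 15.999 = 0.01912 mol
Divide by the smallest (0.009495 mol): C 3.996, H 9.015, N 1.000, O 2.014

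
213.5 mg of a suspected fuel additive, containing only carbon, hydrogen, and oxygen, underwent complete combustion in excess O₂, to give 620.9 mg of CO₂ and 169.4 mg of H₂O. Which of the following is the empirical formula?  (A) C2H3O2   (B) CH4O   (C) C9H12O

mol C = 0.6209 g CO₂ ÷ 44.009 g/mol = 0.014108 mol
mol H = 2 × 0.1694 g H₂O ÷ 18.015 g/mol = 0.018807 mol
mass O = 0.2135 − (0.16946 + 0.018957) = 0.025086 g → mol O = 0.025086 ÷ 15.999 = 0.0015680 mol
Divide by the smallest (0.0015680 mol): C 8.998, H 11.994, O 1.000

(C) C9H12O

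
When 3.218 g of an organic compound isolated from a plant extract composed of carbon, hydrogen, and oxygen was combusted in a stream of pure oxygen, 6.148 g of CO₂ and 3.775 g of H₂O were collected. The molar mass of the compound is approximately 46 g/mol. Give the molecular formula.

mol C = 6.148 g CO₂ ÷ 44.009 g/mol = 0.13970 mol
mol H = 2 × 3.775 g H₂O ÷ 18.015 g/mol = 0.41910 mol
mass O = 3.218 − (1.6779 + 0.42245) = 1.1176 g → mol O = 1.1176 ÷ 15.999 = 0.069856 mol
Divide by the smallest (0.069856 mol): C 2.000, H 5.999, O 1.000
Empirical formula: C2H6O
Empirical-formula mass = 46.07 g/mol; 46 ÷ 46.07 ≈ 1, so the molecular formula is C2H6O.

C2H6O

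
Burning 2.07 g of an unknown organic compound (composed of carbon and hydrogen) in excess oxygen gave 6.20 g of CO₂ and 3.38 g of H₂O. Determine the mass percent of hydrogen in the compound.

18.3%

mol C = 6.20 g CO₂ ÷ 44.009 g/mol = 0.1409 mol
mol H = 2 × 3.38 g H₂O ÷ 18.015 g/mol = 0.3752 mol
mass % H = 0.3782 g ÷ 2.07 g × 100%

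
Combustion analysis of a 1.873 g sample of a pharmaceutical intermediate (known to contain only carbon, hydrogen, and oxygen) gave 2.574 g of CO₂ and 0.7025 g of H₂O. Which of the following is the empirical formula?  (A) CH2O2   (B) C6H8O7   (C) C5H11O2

(B) C6H8O7

mol C = 2.574 g CO₂ ÷ 44.009 g/mol = 0.058488 mol
mol H = 2 × 0.7025 g H₂O ÷ 18.015 g/mol = 0.077991 mol
mass O = 1.873 − (0.70250 + 0.078614) = 1.0919 g → mol O = 1.0919 ÷ 15.999 = 0.068247 mol
Divide by the smallest (0.058488 mol): C 1.000, H 1.333, O 1.167
Multiplying each by 6 gives whole numbers: C 6.00, H 8.00, O 7.00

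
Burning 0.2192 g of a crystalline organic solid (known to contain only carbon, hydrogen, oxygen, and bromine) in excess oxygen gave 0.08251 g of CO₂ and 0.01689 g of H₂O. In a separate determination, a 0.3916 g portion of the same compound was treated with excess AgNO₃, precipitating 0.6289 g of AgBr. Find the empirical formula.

C2H2Br2O3

mol C = 0.08251 g CO₂ ÷ 44.009 g/mol = 0.0018748 mol
mol H = 2 × 0.01689 g H₂O ÷ 18.015 g/mol = 0.0018751 mol
From the AgBr data: mol Br per gram of compound = (0.6289 ÷ 187.772) ÷ 0.3916 = 0.0085528 mol/g, so in the 0.2192 g combustion sample mol Br = 0.0018748 mol
mass O = 0.2192 − (0.022519 + 0.0018901 + 0.14980) = 0.044989 g → mol O = 0.044989 ÷ 15.999 = 0.0028120 mol
Divide by the smallest (0.0018748 mol): C 1.000, H 1.000, Br 1.000, O 1.500
Multiplying each by 2 gives whole numbers: C 2.00, H 2.00, Br 2.00, O 3.00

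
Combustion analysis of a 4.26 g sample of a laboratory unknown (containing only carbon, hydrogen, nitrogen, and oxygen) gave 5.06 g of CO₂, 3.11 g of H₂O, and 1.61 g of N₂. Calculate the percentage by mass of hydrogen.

8.2%

mol C = 5.06 g CO₂ ÷ 44.009 g/mol = 0.1150 mol
mol H = 2 × 3.11 g H₂O ÷ 18.015 g/mol = 0.3453 mol
mol N = 2 × 1.61 g N₂ ÷ 28.014 g/mol = 0.1149 mol
mass O = 4.26 − (1.381 + 0.3480 + 1.610) = 0.9210 g → mol O = 0.9210 ÷ 15.999 = 0.05757 mol
mass % H = 0.3480 g ÷ 4.26 g × 100%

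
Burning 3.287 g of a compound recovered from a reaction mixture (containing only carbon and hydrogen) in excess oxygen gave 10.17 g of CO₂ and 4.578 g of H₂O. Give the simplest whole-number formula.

mol C = 10.17 g CO₂ ÷ 44.009 g/mol = 0.23109 mol
mol H = 2 × 4.578 g H₂O ÷ 18.015 g/mol = 0.50824 mol
Divide by the smallest (0.23109 mol): C 1.000, H 2.199
Multiplying each by 5 gives whole numbers: C 5.00, H 11.00

C5H11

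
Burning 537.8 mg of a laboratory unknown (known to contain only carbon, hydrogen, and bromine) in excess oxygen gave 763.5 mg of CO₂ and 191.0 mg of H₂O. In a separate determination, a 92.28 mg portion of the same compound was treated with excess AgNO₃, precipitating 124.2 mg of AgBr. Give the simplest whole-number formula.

mol C = 0.7635 g CO₂ ÷ 44.009 g/mol = 0.017349 mol
mol H = 2 × 0.1910 g H₂O ÷ 18.015 g/mol = 0.021205 mol
From the AgBr data: mol Br per gram of compound = (0.1242 ÷ 187.772) ÷ 0.09228 = 0.0071678 mol/g, so in the 0.5378 g combustion sample mol Br = 0.0038548 mol
Divide by the smallest (0.0038548 mol): C 4.501, H 5.501, Br 1.000
Multiplying each by 2 gives whole numbers: C 9.00, H 11.00, Br 2.00

C9H11Br2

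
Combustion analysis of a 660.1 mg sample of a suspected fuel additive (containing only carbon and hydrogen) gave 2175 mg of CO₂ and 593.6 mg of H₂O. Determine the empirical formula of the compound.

C3H4

mol C = 2.175 g CO₂ ÷ 44.009 g/mol = 0.049422 mol
mol H = 2 × 0.5936 g H₂O ÷ 18.015 g/mol = 0.065901 mol
Divide by the smallest (0.049422 mol): C 1.000, H 1.333
Multiplying each by 3 gives whole numbers: C 3.00, H 4.00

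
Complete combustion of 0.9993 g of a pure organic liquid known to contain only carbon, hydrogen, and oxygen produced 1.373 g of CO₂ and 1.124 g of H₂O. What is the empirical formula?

mol C = 1.373 g CO₂ ÷ 44.009 g/mol = 0.031198 mol
mol H = 2 × 1.124 g H₂O ÷ 18.015 g/mol = 0.12478 mol
mass O = 0.9993 − (0.37472 + 0.12578) = 0.49880 g → mol O = 0.49880 ÷ 15.999 = 0.031177 mol
Divide by the smallest (0.031177 mol): C 1.001, H 4.003, O 1.000

CH4O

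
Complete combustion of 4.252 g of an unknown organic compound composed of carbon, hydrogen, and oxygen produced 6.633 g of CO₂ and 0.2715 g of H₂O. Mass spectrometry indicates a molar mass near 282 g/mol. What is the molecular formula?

C10H2O10

mol C = 6.633 g CO₂ ÷ 44.009 g/mol = 0.15072 mol
mol H = 2 × 0.2715 g H₂O ÷ 18.015 g/mol = 0.030142 mol
mass O = 4.252 − (1.8103 + 0.030383) = 2.4113 g → mol O = 2.4113 ÷ 15.999 = 0.15072 mol
Divide by the smallest (0.030142 mol): C 5.000, H 1.000, O 5.000
Empirical formula: C5HO5
Empirical-formula mass = 141.06 g/mol; 282 ÷ 141.06 ≈ 2, so the molecular formula is C10H2O10.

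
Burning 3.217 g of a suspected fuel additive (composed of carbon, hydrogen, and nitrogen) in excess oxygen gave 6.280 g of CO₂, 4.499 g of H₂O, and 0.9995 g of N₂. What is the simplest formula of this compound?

mol C = 6.280 g CO₂ ÷ 44.009 g/mol = 0.14270 mol
mol H = 2 × 4.499 g H₂O ÷ 18.015 g/mol = 0.49947 mol
mol N = 2 × 0.9995 g N₂ ÷ 28.014 g/mol = 0.071357 mol
Divide by the smallest (0.071357 mol): C 2.000, H 7.000, N 1.000

C2H7N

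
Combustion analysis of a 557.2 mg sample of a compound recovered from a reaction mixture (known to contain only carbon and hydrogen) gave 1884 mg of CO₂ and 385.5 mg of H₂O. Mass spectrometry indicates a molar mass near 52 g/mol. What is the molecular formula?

mol C = 1.884 g CO₂ ÷ 44.009 g/mol = 0.042809 mol
mol H = 2 × 0.3855 g H₂O ÷ 18.015 g/mol = 0.042798 mol
Divide by the smallest (0.042798 mol): C 1.000, H 1.000
Empirical formula: CH
Empirical-formula mass = 13.02 g/mol; 52 ÷ 13.02 ≈ 4, so the molecular formula is C4H4.

C4H4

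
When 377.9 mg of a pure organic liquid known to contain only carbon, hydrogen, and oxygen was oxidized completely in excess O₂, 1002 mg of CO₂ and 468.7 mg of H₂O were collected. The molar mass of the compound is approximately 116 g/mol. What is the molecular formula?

C7H16O

mol C = 1.002 g CO₂ ÷ 44.009 g/mol = 0.022768 mol
mol H = 2 × 0.4687 g H₂O ÷ 18.015 g/mol = 0.052034 mol
mass O = 0.3779 − (0.27347 + 0.052451) = 0.051982 g → mol O = 0.051982 ÷ 15.999 = 0.0032491 mol
Divide by the smallest (0.0032491 mol): C 7.008, H 16.015, O 1.000
Empirical formula: C7H16O
Empirical-formula mass = 116.20 g/mol; 116 ÷ 116.20 ≈ 1, so the molecular formula is C7H16O.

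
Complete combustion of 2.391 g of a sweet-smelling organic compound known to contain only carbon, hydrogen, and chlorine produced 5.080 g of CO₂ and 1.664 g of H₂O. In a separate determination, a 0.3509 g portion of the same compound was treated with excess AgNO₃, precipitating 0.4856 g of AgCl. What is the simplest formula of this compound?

mol C = 5.080 g CO₂ ÷ 44.009 g/mol = 0.11543 mol
mol H = 2 × 1.664 g H₂O ÷ 18.015 g/mol = 0.18473 mol
From the AgCl data: mol Cl per gram of compound = (0.4856 ÷ 143.318) ÷ 0.3509 = 0.0096559 mol/g, so in the 2.391 g combustion sample mol Cl = 0.023087 mol
Divide by the smallest (0.023087 mol): C 5.000, H 8.002, Cl 1.000

C5H8Cl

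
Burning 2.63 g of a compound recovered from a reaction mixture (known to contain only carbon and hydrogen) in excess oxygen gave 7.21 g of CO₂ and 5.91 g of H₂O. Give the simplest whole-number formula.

mol C = 7.21 g CO₂ ÷ 44.009 g/mol = 0.1638 mol
mol H = 2 × 5.91 g H₂O ÷ 18.015 g/mol = 0.6561 mol
Divide by the smallest (0.1638 mol): C 1.000, H 4.005

CH4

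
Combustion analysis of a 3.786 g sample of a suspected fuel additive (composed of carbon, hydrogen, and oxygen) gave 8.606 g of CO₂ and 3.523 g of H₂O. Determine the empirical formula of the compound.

C3H6O

mol C = 8.606 g CO₂ ÷ 44.009 g/mol = 0.19555 mol
mol H = 2 × 3.523 g H₂O ÷ 18.015 g/mol = 0.39112 mol
mass O = 3.786 − (2.3488 + 0.39425) = 1.0430 g → mol O = 1.0430 ÷ 15.999 = 0.065191 mol
Divide by the smallest (0.065191 mol): C 3.000, H 6.000, O 1.000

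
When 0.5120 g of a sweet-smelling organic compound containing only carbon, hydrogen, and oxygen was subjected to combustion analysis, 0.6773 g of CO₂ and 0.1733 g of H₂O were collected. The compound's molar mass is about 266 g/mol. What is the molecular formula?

mol C = 0.6773 g CO₂ ÷ 44.009 g/mol = 0.015390 mol
mol H = 2 × 0.1733 g H₂O ÷ 18.015 g/mol = 0.019240 mol
mass O = 0.5120 − (0.18485 + 0.019393) = 0.30776 g → mol O = 0.30776 ÷ 15.999 = 0.019236 mol
Divide by the smallest (0.015390 mol): C 1.000, H 1.250, O 1.250
Multiplying each by 4 gives whole numbers: C 4.00, H 5.00, O 5.00
Empirical formula: C4H5O5
Empirical-formula mass = 133.08 g/mol; 266 ÷ 133.08 ≈ 2, so the molecular formula is C8H10O10.

C8H10O10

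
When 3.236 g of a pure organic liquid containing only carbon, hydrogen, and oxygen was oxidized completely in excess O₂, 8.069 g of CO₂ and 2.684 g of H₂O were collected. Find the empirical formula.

C8H13O2

mol C = 8.069 g CO₂ ÷ 44.009 g/mol = 0.18335 mol
mol H = 2 × 2.684 g H₂O ÷ 18.015 g/mol = 0.29797 mol
mass O = 3.236 − (2.2022 + 0.30036) = 0.73344 g → mol O = 0.73344 ÷ 15.999 = 0.045843 mol
Divide by the smallest (0.045843 mol): C 4.000, H 6.500, O 1.000
Multiplying each by 2 gives whole numbers: C 8.00, H 13.00, O 2.00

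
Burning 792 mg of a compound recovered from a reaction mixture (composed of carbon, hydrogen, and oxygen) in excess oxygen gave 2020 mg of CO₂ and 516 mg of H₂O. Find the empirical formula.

mol C = 2.02 g CO₂ ÷ 44.009 g/mol = 0.04590 mol
mol H = 2 × 0.516 g H₂O ÷ 18.015 g/mol = 0.05729 mol
mass O = 0.792 − (0.5513 + 0.05774) = 0.1830 g → mol O = 0.1830 ÷ 15.999 = 0.01144 mol
Divide by the smallest (0.01144 mol): C 4.014, H 5.010, O 1.000

C4H5O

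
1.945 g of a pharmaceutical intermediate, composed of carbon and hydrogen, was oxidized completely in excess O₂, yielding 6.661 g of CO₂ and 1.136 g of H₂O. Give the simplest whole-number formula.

C6H5

mol C = 6.661 g CO₂ ÷ 44.009 g/mol = 0.15136 mol
mol H = 2 × 1.136 g H₂O ÷ 18.015 g/mol = 0.12612 mol
Divide by the smallest (0.12612 mol): C 1.200, H 1.000
Multiplying each by 5 gives whole numbers: C 6.00, H 5.00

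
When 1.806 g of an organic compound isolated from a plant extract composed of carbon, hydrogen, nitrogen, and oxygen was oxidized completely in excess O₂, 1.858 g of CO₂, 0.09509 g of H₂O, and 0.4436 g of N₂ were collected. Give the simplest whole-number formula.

C4HN3O5

mol C = 1.858 g CO₂ ÷ 44.009 g/mol = 0.042219 mol
mol H = 2 × 0.09509 g H₂O ÷ 18.015 g/mol = 0.010557 mol
mol N = 2 × 0.4436 g N₂ ÷ 28.014 g/mol = 0.031670 mol
mass O = 1.806 − (0.50709 + 0.010641 + 0.44360) = 0.84467 g → mol O = 0.84467 ÷ 15.999 = 0.052795 mol
Divide by the smallest (0.010557 mol): C 3.999, H 1.000, N 3.000, O 5.001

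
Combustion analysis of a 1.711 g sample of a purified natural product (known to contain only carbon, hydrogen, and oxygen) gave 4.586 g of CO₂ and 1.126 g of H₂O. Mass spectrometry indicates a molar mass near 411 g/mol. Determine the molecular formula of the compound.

mol C = 4.586 g CO₂ ÷ 44.009 g/mol = 0.10421 mol
mol H = 2 × 1.126 g H₂O ÷ 18.015 g/mol = 0.12501 mol
mass O = 1.711 − (1.2516 + 0.12601) = 0.33338 g → mol O = 0.33338 ÷ 15.999 = 0.020837 mol
Divide by the smallest (0.020837 mol): C 5.001, H 5.999, O 1.000
Empirical formula: C5H6O
Empirical-formula mass = 82.10 g/mol; 411 ÷ 82.10 ≈ 5, so the molecular formula is C25H30O5.

C25H30O5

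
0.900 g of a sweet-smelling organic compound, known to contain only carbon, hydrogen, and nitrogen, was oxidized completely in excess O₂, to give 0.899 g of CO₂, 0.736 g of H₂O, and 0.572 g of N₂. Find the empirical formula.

CH4N2

mol C = 0.899 g CO₂ ÷ 44.009 g/mol = 0.02043 mol
mol H = 2 × 0.736 g H₂O ÷ 18.015 g/mol = 0.08171 mol
mol N = 2 × 0.572 g N₂ ÷ 28.014 g/mol = 0.04084 mol
Divide by the smallest (0.02043 mol): C 1.000, H 4.000, N 1.999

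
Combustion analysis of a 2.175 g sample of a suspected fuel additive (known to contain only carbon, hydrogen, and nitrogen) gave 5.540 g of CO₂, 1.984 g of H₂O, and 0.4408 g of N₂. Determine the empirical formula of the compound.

mol C = 5.540 g CO₂ ÷ 44.009 g/mol = 0.12588 mol
mol H = 2 × 1.984 g H₂O ÷ 18.015 g/mol = 0.22026 mol
mol N = 2 × 0.4408 g N₂ ÷ 28.014 g/mol = 0.031470 mol
Divide by the smallest (0.031470 mol): C 4.000, H 6.999, N 1.000

C4H7N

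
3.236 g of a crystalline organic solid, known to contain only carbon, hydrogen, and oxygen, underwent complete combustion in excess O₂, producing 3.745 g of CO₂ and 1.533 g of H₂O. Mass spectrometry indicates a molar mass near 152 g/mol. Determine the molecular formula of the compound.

mol C = 3.745 g CO₂ ÷ 44.009 g/mol = 0.085096 mol
mol H = 2 × 1.533 g H₂O ÷ 18.015 g/mol = 0.17019 mol
mass O = 3.236 − (1.0221 + 0.17155) = 2.0424 g → mol O = 2.0424 ÷ 15.999 = 0.12766 mol
Divide by the smallest (0.085096 mol): C 1.000, H 2.000, O 1.500
Multiplying each by 2 gives whole numbers: C 2.00, H 4.00, O 3.00
Empirical formula: C2H4O3
Empirical-formula mass = 76.05 g/mol; 152 ÷ 76.05 ≈ 2, so the molecular formula is C4H8O6.

C4H8O6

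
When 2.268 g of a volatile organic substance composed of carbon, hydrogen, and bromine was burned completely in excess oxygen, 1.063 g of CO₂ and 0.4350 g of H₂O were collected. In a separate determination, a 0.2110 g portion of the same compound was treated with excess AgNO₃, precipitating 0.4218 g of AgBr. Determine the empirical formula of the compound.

CH2Br

mol C = 1.063 g CO₂ ÷ 44.009 g/mol = 0.024154 mol
mol H = 2 × 0.4350 g H₂O ÷ 18.015 g/mol = 0.048293 mol
From the AgBr data: mol Br per gram of compound = (0.4218 ÷ 187.772) ÷ 0.2110 = 0.010646 mol/g, so in the 2.268 g combustion sample mol Br = 0.024146 mol
Divide by the smallest (0.024146 mol): C 1.000, H 2.000, Br 1.000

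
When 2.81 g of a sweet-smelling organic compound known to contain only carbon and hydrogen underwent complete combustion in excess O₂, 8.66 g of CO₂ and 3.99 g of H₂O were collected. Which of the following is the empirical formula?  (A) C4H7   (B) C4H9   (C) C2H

mol C = 8.66 g CO₂ ÷ 44.009 g/mol = 0.1968 mol
mol H = 2 × 3.99 g H₂O ÷ 18.015 g/mol = 0.4430 mol
Divide by the smallest (0.1968 mol): C 1.000, H 2.251
Multiplying each by 4 gives whole numbers: C 4.00, H 9.00

(B) C4H9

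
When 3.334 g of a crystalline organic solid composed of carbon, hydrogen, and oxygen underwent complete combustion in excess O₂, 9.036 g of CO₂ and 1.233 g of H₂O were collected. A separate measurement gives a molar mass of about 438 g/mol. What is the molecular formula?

C27H18O6

mol C = 9.036 g CO₂ ÷ 44.009 g/mol = 0.20532 mol
mol H = 2 × 1.233 g H₂O ÷ 18.015 g/mol = 0.13689 mol
mass O = 3.334 − (2.4661 + 0.13798) = 0.72990 g → mol O = 0.72990 ÷ 15.999 = 0.045622 mol
Divide by the smallest (0.045622 mol): C 4.501, H 3.000, O 1.000
Multiplying each by 2 gives whole numbers: C 9.00, H 6.00, O 2.00
Empirical formula: C9H6O2
Empirical-formula mass = 146.14 g/mol; 438 ÷ 146.14 ≈ 3, so the molecular formula is C27H18O6.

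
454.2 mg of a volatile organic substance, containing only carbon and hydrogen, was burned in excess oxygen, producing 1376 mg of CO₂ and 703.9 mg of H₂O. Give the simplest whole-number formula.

C2H5

mol C = 1.376 g CO₂ ÷ 44.009 g/mol = 0.031266 mol
mol H = 2 × 0.7039 g H₂O ÷ 18.015 g/mol = 0.078146 mol
Divide by the smallest (0.031266 mol): C 1.000, H 2.499
Multiplying each by 2 gives whole numbers: C 2.00, H 5.00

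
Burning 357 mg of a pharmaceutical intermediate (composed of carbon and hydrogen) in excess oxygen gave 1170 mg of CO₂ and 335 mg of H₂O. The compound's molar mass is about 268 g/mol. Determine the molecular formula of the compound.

C20H28

mol C = 1.17 g CO₂ ÷ 44.009 g/mol = 0.02659 mol
mol H = 2 × 0.335 g H₂O ÷ 18.015 g/mol = 0.03719 mol
Divide by the smallest (0.02659 mol): C 1.000, H 1.399
Multiplying each by 5 gives whole numbers: C 5.00, H 6.99
Empirical formula: C5H7
Empirical-formula mass = 67.11 g/mol; 268 ÷ 67.11 ≈ 4, so the molecular formula is C20H28.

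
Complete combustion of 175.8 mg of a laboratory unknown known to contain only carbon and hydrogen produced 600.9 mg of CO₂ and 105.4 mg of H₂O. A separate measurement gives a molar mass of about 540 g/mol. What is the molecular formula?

C42H36

mol C = 0.6009 g CO₂ ÷ 44.009 g/mol = 0.013654 mol
mol H = 2 × 0.1054 g H₂O ÷ 18.015 g/mol = 0.011701 mol
Divide by the smallest (0.011701 mol): C 1.167, H 1.000
Multiplying each by 6 gives whole numbers: C 7.00, H 6.00
Empirical formula: C7H6
Empirical-formula mass = 90.12 g/mol; 540 ÷ 90.12 ≈ 6, so the molecular formula is C42H36.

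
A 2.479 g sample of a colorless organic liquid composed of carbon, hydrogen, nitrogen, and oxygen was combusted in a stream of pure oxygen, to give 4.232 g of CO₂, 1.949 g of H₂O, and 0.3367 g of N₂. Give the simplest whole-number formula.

mol C = 4.232 g CO₂ ÷ 44.009 g/mol = 0.096162 mol
mol H = 2 × 1.949 g H₂O ÷ 18.015 g/mol = 0.21638 mol
mol N = 2 × 0.3367 g N₂ ÷ 28.014 g/mol = 0.024038 mol
mass O = 2.479 − (1.1550 + 0.21811 + 0.33670) = 0.76919 g → mol O = 0.76919 ÷ 15.999 = 0.048077 mol
Divide by the smallest (0.024038 mol): C 4.000, H 9.001, N 1.000, O 2.000

C4H9NO2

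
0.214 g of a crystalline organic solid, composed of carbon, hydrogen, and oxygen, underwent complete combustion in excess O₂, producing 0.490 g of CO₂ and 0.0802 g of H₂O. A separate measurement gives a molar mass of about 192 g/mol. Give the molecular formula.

mol C = 0.490 g CO₂ ÷ 44.009 g/mol = 0.01113 mol
mol H = 2 × 0.0802 g H₂O ÷ 18.015 g/mol = 0.008904 mol
mass O = 0.214 − (0.1337 + 0.008975) = 0.07129 g → mol O = 0.07129 ÷ 15.999 = 0.004456 mol
Divide by the smallest (0.004456 mol): C 2.499, H 1.998, O 1.000
Multiplying each by 2 gives whole numbers: C 5.00, H 4.00, O 2.00
Empirical formula: C5H4O2
Empirical-formula mass = 96.08 g/mol; 192 ÷ 96.08 ≈ 2, so the molecular formula is C10H8O4.

C10H8O4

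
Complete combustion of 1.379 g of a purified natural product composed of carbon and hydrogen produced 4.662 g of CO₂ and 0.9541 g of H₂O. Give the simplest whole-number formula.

mol C = 4.662 g CO₂ ÷ 44.009 g/mol = 0.10593 mol
mol H = 2 × 0.9541 g H₂O ÷ 18.015 g/mol = 0.10592 mol
Divide by the smallest (0.10592 mol): C 1.000, H 1.000

CH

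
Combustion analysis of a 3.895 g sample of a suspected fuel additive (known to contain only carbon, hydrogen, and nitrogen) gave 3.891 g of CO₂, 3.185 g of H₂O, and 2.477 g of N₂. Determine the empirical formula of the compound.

mol C = 3.891 g CO₂ ÷ 44.009 g/mol = 0.088414 mol
mol H = 2 × 3.185 g H₂O ÷ 18.015 g/mol = 0.35359 mol
mol N = 2 × 2.477 g N₂ ÷ 28.014 g/mol = 0.17684 mol
Divide by the smallest (0.088414 mol): C 1.000, H 3.999, N 2.000

CH4N2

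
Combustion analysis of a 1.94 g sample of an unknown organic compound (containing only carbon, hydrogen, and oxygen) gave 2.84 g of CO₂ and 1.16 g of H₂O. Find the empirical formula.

mol C = 2.84 g CO₂ ÷ 44.009 g/mol = 0.06453 mol
mol H = 2 × 1.16 g H₂O ÷ 18.015 g/mol = 0.1288 mol
mass O = 1.94 − (0.7751 + 0.1298) = 1.035 g → mol O = 1.035 ÷ 15.999 = 0.06470 mol
Divide by the smallest (0.06453 mol): C 1.000, H 1.996, O 1.003

CH2O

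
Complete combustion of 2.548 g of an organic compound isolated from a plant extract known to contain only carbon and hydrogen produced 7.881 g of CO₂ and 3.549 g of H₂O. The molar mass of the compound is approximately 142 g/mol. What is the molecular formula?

C10H22

mol C = 7.881 g CO₂ ÷ 44.009 g/mol = 0.17908 mol
mol H = 2 × 3.549 g H₂O ÷ 18.015 g/mol = 0.39400 mol
Divide by the smallest (0.17908 mol): C 1.000, H 2.200
Multiplying each by 5 gives whole numbers: C 5.00, H 11.00
Empirical formula: C5H11
Empirical-formula mass = 71.14 g/mol; 142 ÷ 71.14 ≈ 2, so the molecular formula is C10H22.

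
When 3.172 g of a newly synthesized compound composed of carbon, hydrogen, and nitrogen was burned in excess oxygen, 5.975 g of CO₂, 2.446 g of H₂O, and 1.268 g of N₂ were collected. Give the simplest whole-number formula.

mol C = 5.975 g CO₂ ÷ 44.009 g/mol = 0.13577 mol
mol H = 2 × 2.446 g H₂O ÷ 18.015 g/mol = 0.27155 mol
mol N = 2 × 1.268 g N₂ ÷ 28.014 g/mol = 0.090526 mol
Divide by the smallest (0.090526 mol): C 1.500, H 3.000, N 1.000
Multiplying each by 2 gives whole numbers: C 3.00, H 6.00, N 2.00

C3H6N2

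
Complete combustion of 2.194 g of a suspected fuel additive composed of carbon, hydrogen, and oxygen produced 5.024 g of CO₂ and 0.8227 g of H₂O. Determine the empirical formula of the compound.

mol C = 5.024 g CO₂ ÷ 44.009 g/mol = 0.11416 mol
mol H = 2 × 0.8227 g H₂O ÷ 18.015 g/mol = 0.091335 mol
mass O = 2.194 − (1.3712 + 0.092066) = 0.73078 g → mol O = 0.73078 ÷ 15.999 = 0.045676 mol
Divide by the smallest (0.045676 mol): C 2.499, H 2.000, O 1.000
Multiplying each by 2 gives whole numbers: C 5.00, H 4.00, O 2.00

C5H4O2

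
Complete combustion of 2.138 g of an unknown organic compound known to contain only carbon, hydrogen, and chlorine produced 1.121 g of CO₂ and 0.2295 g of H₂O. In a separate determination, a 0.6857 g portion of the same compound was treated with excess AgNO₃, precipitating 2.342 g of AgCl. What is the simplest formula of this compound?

CHCl2

mol C = 1.121 g CO₂ ÷ 44.009 g/mol = 0.025472 mol
mol H = 2 × 0.2295 g H₂O ÷ 18.015 g/mol = 0.025479 mol
From the AgCl data: mol Cl per gram of compound = (2.342 ÷ 143.318) ÷ 0.6857 = 0.023832 mol/g, so in the 2.138 g combustion sample mol Cl = 0.050952 mol
Divide by the smallest (0.025472 mol): C 1.000, H 1.000, Cl 2.000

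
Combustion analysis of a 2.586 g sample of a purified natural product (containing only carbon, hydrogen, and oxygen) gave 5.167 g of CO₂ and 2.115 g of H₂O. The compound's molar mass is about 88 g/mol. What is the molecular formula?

C4H8O2

mol C = 5.167 g CO₂ ÷ 44.009 g/mol = 0.11741 mol
mol H = 2 × 2.115 g H₂O ÷ 18.015 g/mol = 0.23480 mol
mass O = 2.586 − (1.4102 + 0.23668) = 0.93913 g → mol O = 0.93913 ÷ 15.999 = 0.058699 mol
Divide by the smallest (0.058699 mol): C 2.000, H 4.000, O 1.000
Empirical formula: C2H4O
Empirical-formula mass = 44.05 g/mol; 88 ÷ 44.05 ≈ 2, so the molecular formula is C4H8O2.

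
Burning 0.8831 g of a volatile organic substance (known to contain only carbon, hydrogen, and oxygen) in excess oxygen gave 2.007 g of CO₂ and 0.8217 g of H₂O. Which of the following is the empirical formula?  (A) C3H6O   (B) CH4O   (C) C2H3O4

(A) C3H6O

mol C = 2.007 g CO₂ ÷ 44.009 g/mol = 0.045604 mol
mol H = 2 × 0.8217 g H₂O ÷ 18.015 g/mol = 0.091224 mol
mass O = 0.8831 − (0.54775 + 0.091954) = 0.24339 g → mol O = 0.24339 ÷ 15.999 = 0.015213 mol
Divide by the smallest (0.015213 mol): C 2.998, H 5.996, O 1.000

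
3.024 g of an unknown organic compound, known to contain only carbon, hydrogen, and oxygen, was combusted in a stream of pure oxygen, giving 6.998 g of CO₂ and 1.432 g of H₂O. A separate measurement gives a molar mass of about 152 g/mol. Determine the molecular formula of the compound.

C8H8O3

mol C = 6.998 g CO₂ ÷ 44.009 g/mol = 0.15901 mol
mol H = 2 × 1.432 g H₂O ÷ 18.015 g/mol = 0.15898 mol
mass O = 3.024 − (1.9099 + 0.16025) = 0.95385 g → mol O = 0.95385 ÷ 15.999 = 0.059619 mol
Divide by the smallest (0.059619 mol): C 2.667, H 2.667, O 1.000
Multiplying each by 3 gives whole numbers: C 8.00, H 8.00, O 3.00
Empirical formula: C8H8O3
Empirical-formula mass = 152.15 g/mol; 152 ÷ 152.15 ≈ 1, so the molecular formula is C8H8O3.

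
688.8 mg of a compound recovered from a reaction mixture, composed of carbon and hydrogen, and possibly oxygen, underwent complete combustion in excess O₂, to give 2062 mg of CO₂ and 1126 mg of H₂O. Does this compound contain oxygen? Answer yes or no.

no

mol C = 2.062 g CO₂ ÷ 44.009 g/mol = 0.046854 mol
mol H = 2 × 1.126 g H₂O ÷ 18.015 g/mol = 0.12501 mol
C and H together account for 0.68877 g — essentially the entire 0.6888 g sample — so the compound contains no oxygen.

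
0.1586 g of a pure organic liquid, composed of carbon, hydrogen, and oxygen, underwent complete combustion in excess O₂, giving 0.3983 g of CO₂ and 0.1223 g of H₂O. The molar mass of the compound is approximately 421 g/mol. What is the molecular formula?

C24H36O6

mol C = 0.3983 g CO₂ ÷ 44.009 g/mol = 0.0090504 mol
mol H = 2 × 0.1223 g H₂O ÷ 18.015 g/mol = 0.013578 mol
mass O = 0.1586 − (0.10870 + 0.013686) = 0.036209 g → mol O = 0.036209 ÷ 15.999 = 0.0022632 mol
Divide by the smallest (0.0022632 mol): C 3.999, H 5.999, O 1.000
Empirical formula: C4H6O
Empirical-formula mass = 70.09 g/mol; 421 ÷ 70.09 ≈ 6, so the molecular formula is C24H36O6.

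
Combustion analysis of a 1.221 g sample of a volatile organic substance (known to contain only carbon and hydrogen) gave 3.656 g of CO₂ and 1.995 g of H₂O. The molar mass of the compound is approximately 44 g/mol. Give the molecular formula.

C3H8

mol C = 3.656 g CO₂ ÷ 44.009 g/mol = 0.083074 mol
mol H = 2 × 1.995 g H₂O ÷ 18.015 g/mol = 0.22148 mol
Divide by the smallest (0.083074 mol): C 1.000, H 2.666
Multiplying each by 3 gives whole numbers: C 3.00, H 8.00
Empirical formula: C3H8
Empirical-formula mass = 44.10 g/mol; 44 ÷ 44.10 ≈ 1, so the molecular formula is C3H8.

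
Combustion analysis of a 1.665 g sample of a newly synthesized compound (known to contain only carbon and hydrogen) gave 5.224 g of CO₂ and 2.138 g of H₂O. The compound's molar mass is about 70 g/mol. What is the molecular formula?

C5H10

mol C = 5.224 g CO₂ ÷ 44.009 g/mol = 0.11870 mol
mol H = 2 × 2.138 g H₂O ÷ 18.015 g/mol = 0.23736 mol
Divide by the smallest (0.11870 mol): C 1.000, H 2.000
Empirical formula: CH2
Empirical-formula mass = 14.03 g/mol; 70 ÷ 14.03 ≈ 5, so the molecular formula is C5H10.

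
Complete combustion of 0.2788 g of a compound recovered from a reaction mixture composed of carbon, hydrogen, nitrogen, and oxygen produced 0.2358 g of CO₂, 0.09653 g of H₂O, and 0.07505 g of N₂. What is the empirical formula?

mol C = 0.2358 g CO₂ ÷ 44.009 g/mol = 0.0053580 mol
mol H = 2 × 0.09653 g H₂O ÷ 18.015 g/mol = 0.010717 mol
mol N = 2 × 0.07505 g N₂ ÷ 28.014 g/mol = 0.0053580 mol
mass O = 0.2788 − (0.064355 + 0.010802 + 0.075050) = 0.12859 g → mol O = 0.12859 ÷ 15.999 = 0.0080376 mol
Divide by the smallest (0.0053580 mol): C 1.000, H 2.000, N 1.000, O 1.500
Multiplying each by 2 gives whole numbers: C 2.00, H 4.00, N 2.00, O 3.00

C2H4N2O3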